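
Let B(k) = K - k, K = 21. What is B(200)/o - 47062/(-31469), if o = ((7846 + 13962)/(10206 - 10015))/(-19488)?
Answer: 45189744836/1479043 ≈ 30553.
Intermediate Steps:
o = -47/8022 (o = (21808/191)*(-1/19488) = -47/8022 ≈ -0.0058589)
B(k) = 21 - k
B(200)/o - 47062/(-31469) = (21 - 1*200)/(-47/8022) - 47062/(-31469) = (21 - 200)*(-8022/47) - 47062*(-1/31469) = -179*(-8022/47) + 47062/31469 = 1435938/47 + 47062/31469 = 45189744836/1479043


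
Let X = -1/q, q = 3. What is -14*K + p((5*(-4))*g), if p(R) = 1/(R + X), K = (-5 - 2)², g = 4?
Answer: -165329/241 ≈ -686.01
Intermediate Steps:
X = -⅓ (X = -1/3 = -1*⅓ = -⅓ ≈ -0.33333)
K = 49 (K = (-7)² = 49)
p(R) = 1/(-⅓ + R) (p(R) = 1/(R - ⅓) = 1/(-⅓ + R))
-14*K + p((5*(-4))*g) = -14*49 + 3/(-1 + 3*((5*(-4))*4)) = -686 + 3/(-1 + 3*(-20*4)) = -686 + 3/(-1 + 3*(-80)) = -686 + 3/(-1 - 240) = -686 + 3/(-241) = -686 + 3*(-1/241) = -686 - 3/241 = -165329/241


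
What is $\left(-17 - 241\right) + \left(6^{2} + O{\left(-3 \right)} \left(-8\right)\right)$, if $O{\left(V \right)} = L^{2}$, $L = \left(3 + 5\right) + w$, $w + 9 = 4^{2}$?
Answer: $-2022$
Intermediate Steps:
$w = 7$ ($w = -9 + 4^{2} = -9 + 16 = 7$)
$L = 15$ ($L = \left(3 + 5\right) + 7 = 8 + 7 = 15$)
$O{\left(V \right)} = 225$ ($O{\left(V \right)} = 15^{2} = 225$)
$\left(-17 - 241\right) + \left(6^{2} + O{\left(-3 \right)} \left(-8\right)\right) = \left(-17 - 241\right) + \left(6^{2} + 225 \left(-8\right)\right) = -258 + \left(36 - 1800\right) = -258 - 1764 = -2022$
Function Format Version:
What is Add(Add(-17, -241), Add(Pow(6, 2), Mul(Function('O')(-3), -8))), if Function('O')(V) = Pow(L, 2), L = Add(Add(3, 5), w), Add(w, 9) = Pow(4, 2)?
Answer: -2022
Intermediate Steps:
w = 7 (w = Add(-9, Pow(4, 2)) = Add(-9, 16) = 7)
L = 15 (L = Add(Add(3, 5), 7) = Add(8, 7) = 15)
Function('O')(V) = 225 (Function('O')(V) = Pow(15, 2) = 225)
Add(Add(-17, -241), Add(Pow(6, 2), Mul(Function('O')(-3), -8))) = Add(Add(-17, -241), Add(Pow(6, 2), Mul(225, -8))) = Add(-258, Add(36, -1800)) = Add(-258, -1764) = -2022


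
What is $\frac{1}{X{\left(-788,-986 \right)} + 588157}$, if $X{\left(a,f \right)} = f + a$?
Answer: $\frac{1}{586383} \approx 1.7054 \cdot 10^{-6}$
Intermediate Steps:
$X{\left(a,f \right)} = a + f$
$\frac{1}{X{\left(-788,-986 \right)} + 588157} = \frac{1}{\left(-788 - 986\right) + 588157} = \frac{1}{-1774 + 588157} = \frac{1}{586383}$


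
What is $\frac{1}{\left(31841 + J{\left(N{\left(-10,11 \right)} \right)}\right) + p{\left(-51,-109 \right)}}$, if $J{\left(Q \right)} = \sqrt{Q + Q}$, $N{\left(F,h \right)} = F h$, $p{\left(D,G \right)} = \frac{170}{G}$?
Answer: $\frac{378284391}{12044365922821} - \frac{23762 i \sqrt{55}}{12044365922821} \approx 3.1408 \cdot 10^{-5} - 1.4631 \cdot 10^{-8} i$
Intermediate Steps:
$J{\left(Q \right)} = \sqrt{2} \sqrt{Q}$ ($J{\left(Q \right)} = \sqrt{2 Q} = \sqrt{2} \sqrt{Q}$)
$\frac{1}{\left(31841 + J{\left(N{\left(-10,11 \right)} \right)}\right) + p{\left(-51,-109 \right)}} = \frac{1}{\left(31841 + \sqrt{2} \sqrt{\left(-10\right) 11}\right) + \frac{170}{-109}} = \frac{1}{\left(31841 + \sqrt{2} \sqrt{-110}\right) + 170 \left(- \frac{1}{109}\right)} = \frac{1}{\left(31841 + \sqrt{2} i \sqrt{110}\right) - \frac{170}{109}} = \frac{1}{\left(31841 + 2 i \sqrt{55}\right) - \frac{170}{109}} = \frac{1}{\frac{3470499}{109} + 2 i \sqrt{55}}$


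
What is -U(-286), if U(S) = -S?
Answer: -286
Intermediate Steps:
-U(-286) = -(-1)*(-286) = -1*286 = -286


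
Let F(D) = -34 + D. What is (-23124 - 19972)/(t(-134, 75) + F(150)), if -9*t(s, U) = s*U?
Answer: -64644/1849 ≈ -34.962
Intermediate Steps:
t(s, U) = -U*s/9 (t(s, U) = -s*U/9 = -U*s/9)
(-23124 - 19972)/(t(-134, 75) + F(150)) = (-23124 - 19972)/(-⅑*75*(-134) + (-34 + 150)) = -43096/(3350/3 + 116) = -43096/3698/3 = -43096*3/3698 = -64644/1849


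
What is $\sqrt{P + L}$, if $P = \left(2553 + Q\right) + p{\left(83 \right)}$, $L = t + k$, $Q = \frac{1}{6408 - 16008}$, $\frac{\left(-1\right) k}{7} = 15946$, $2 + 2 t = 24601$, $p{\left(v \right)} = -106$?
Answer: $\frac{i \sqrt{5580028806}}{240} \approx 311.25 i$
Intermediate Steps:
$t = \frac{24599}{2}$ ($t = -1 + \frac{1}{2} \cdot 24601 = -1 + \frac{24601}{2} = \frac{24599}{2} \approx 12300.0$)
$k = -111622$ ($k = \left(-7\right) 15946 = -111622$)
$Q = - \frac{1}{9600}$ ($Q = \frac{1}{-9600} = - \frac{1}{9600} \approx -0.00010417$)
$L = - \frac{198645}{2}$ ($L = \frac{24599}{2} - 111622 = - \frac{198645}{2} \approx -99323.0$)
$P = \frac{23491199}{9600}$ ($P = \left(2553 - \frac{1}{9600}\right) - 106 = \frac{24508799}{9600} - 106 = \frac{23491199}{9600} \approx 2447.0$)
$\sqrt{P + L} = \sqrt{\frac{23491199}{9600} - \frac{198645}{2}} = \sqrt{- \frac{930004801}{9600}} = \frac{i \sqrt{5580028806}}{240}$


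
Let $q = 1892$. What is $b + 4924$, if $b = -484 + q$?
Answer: $6332$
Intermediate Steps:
$b = 1408$ ($b = -484 + 1892 = 1408$)
$b + 4924 = 1408 + 4924 = 6332$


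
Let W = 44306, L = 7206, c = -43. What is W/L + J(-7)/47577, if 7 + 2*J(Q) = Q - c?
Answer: 702683683/114279954 ≈ 6.1488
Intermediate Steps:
J(Q) = 18 + Q/2 (J(Q) = -7/2 + (Q - 1*(-43))/2 = -7/2 + (Q + 43)/2 = -7/2 + (43 + Q)/2 = -7/2 + (43/2 + Q/2) = 18 + Q/2)
W/L + J(-7)/47577 = 44306/7206 + (18 + (½)*(-7))/47577 = 44306*(1/7206) + (18 - 7/2)*(1/47577) = 22153/3603 + (29/2)*(1/47577) = 22153/3603 + 29/95154 = 702683683/114279954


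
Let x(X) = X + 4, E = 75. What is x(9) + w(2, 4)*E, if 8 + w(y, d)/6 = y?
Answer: -2687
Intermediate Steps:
w(y, d) = -48 + 6*y
x(X) = 4 + X
x(9) + w(2, 4)*E = (4 + 9) + (-48 + 6*2)*75 = 13 + (-48 + 12)*75 = 13 - 36*75 = 13 - 2700 = -2687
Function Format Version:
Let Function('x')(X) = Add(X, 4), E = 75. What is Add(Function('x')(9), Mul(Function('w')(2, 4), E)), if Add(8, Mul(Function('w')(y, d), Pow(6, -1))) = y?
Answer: -2687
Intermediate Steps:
Function('w')(y, d) = Add(-48, Mul(6, y))
Function('x')(X) = Add(4, X)
Add(Function('x')(9), Mul(Function('w')(2, 4), E)) = Add(Add(4, 9), Mul(Add(-48, Mul(6, 2)), 75)) = Add(13, Mul(Add(-48, 12), 75)) = Add(13, Mul(-36, 75)) = Add(13, -2700) = -2687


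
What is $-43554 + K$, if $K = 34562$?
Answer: $-8992$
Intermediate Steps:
$-43554 + K = -43554 + 34562 = -8992$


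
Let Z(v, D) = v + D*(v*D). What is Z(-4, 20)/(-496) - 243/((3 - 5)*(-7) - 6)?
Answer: -6731/248 ≈ -27.141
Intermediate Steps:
Z(v, D) = v + v*D² (Z(v, D) = v + D*(D*v) = v + v*D²)
Z(-4, 20)/(-496) - 243/((3 - 5)*(-7) - 6) = -4*(1 + 20²)/(-496) - 243/((3 - 5)*(-7) - 6) = -4*(1 + 400)*(-1/496) - 243/(-2*(-7) - 6) = -4*401*(-1/496) - 243/(14 - 6) = -1604*(-1/496) - 243/8 = 401/124 - 243*⅛ = 401/124 - 243/8 = -6731/248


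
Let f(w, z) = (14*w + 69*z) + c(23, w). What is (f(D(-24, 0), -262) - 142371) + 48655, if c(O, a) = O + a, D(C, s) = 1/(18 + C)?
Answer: -223547/2 ≈ -1.1177e+5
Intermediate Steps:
f(w, z) = 23 + 15*w + 69*z (f(w, z) = (14*w + 69*z) + (23 + w) = 23 + 15*w + 69*z)
(f(D(-24, 0), -262) - 142371) + 48655 = ((23 + 15/(18 - 24) + 69*(-262)) - 142371) + 48655 = ((23 + 15/(-6) - 18078) - 142371) + 48655 = ((23 + 15*(-⅙) - 18078) - 142371) + 48655 = ((23 - 5/2 - 18078) - 142371) + 48655 = (-36115/2 - 142371) + 48655 = -320857/2 + 48655 = -223547/2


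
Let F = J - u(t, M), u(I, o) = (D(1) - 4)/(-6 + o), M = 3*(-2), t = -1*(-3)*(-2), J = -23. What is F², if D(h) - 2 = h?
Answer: 76729/144 ≈ 532.84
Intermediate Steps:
D(h) = 2 + h
t = -6 (t = 3*(-2) = -6)
M = -6
u(I, o) = -1/(-6 + o) (u(I, o) = ((2 + 1) - 4)/(-6 + o) = (3 - 4)/(-6 + o) = -1/(-6 + o))
F = -277/12 (F = -23 - (-1)/(-6 - 6) = -23 - (-1)/(-12) = -23 - (-1)*(-1)/12 = -23 - 1*1/12 = -23 - 1/12 = -277/12 ≈ -23.083)
F² = (-277/12)² = 76729/144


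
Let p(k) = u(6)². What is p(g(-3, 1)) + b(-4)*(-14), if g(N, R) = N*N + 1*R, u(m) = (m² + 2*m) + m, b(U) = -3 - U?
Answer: 2902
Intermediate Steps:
u(m) = m² + 3*m
g(N, R) = R + N² (g(N, R) = N² + R = R + N²)
p(k) = 2916 (p(k) = (6*(3 + 6))² = (6*9)² = 54² = 2916)
p(g(-3, 1)) + b(-4)*(-14) = 2916 + (-3 - 1*(-4))*(-14) = 2916 + (-3 + 4)*(-14) = 2916 + 1*(-14) = 2916 - 14 = 2902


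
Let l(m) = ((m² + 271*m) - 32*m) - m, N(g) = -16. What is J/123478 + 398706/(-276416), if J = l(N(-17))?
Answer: -1793330325/1218974816 ≈ -1.4712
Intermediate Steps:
l(m) = m² + 238*m (l(m) = (m² + 239*m) - m = m² + 238*m)
J = -3552 (J = -16*(238 - 16) = -16*222 = -3552)
J/123478 + 398706/(-276416) = -3552/123478 + 398706/(-276416) = -3552*1/123478 + 398706*(-1/276416) = -1776/61739 - 28479/19744 = -1793330325/1218974816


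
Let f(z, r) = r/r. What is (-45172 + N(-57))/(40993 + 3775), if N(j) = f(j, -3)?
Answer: -45171/44768 ≈ -1.0090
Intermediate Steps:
f(z, r) = 1
N(j) = 1
(-45172 + N(-57))/(40993 + 3775) = (-45172 + 1)/(40993 + 3775) = -45171/44768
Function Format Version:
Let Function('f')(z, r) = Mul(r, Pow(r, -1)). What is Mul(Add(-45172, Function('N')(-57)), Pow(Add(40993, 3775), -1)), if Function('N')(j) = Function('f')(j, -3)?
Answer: Rational(-45171, 44768) ≈ -1.0090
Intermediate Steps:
Function('f')(z, r) = 1
Function('N')(j) = 1
Mul(Add(-45172, Function('N')(-57)), Pow(Add(40993, 3775), -1)) = Mul(Add(-45172, 1), Pow(Add(40993, 3775), -1)) = Mul(-45171, Pow(44768, -1)) = Mul(-45171, Rational(1, 44768)) = Rational(-45171, 44768)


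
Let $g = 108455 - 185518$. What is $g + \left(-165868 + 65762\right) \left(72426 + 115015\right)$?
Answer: $-18764045809$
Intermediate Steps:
$g = -77063$
$g + \left(-165868 + 65762\right) \left(72426 + 115015\right) = -77063 + \left(-165868 + 65762\right) \left(72426 + 115015\right) = -77063 - 18763968746 = -18764045809$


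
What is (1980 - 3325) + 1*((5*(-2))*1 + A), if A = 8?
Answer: -1347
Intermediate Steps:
(1980 - 3325) + 1*((5*(-2))*1 + A) = (1980 - 3325) + 1*((5*(-2))*1 + 8) = -1345 + 1*(-10*1 + 8) = -1345 + 1*(-10 + 8) = -1345 + 1*(-2) = -1345 - 2 = -1347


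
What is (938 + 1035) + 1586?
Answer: 3559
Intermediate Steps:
(938 + 1035) + 1586 = 1973 + 1586 = 3559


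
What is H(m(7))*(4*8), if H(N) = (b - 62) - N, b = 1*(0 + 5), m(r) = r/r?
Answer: -1856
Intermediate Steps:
m(r) = 1
b = 5 (b = 1*5 = 5)
H(N) = -57 - N (H(N) = (5 - 62) - N = -57 - N)
H(m(7))*(4*8) = (-57 - 1*1)*(4*8) = (-57 - 1)*32 = -58*32 = -1856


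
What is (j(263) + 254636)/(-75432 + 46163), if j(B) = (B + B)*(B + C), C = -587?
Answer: -84212/29269 ≈ -2.8772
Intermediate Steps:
j(B) = 2*B*(-587 + B) (j(B) = (B + B)*(B - 587) = (2*B)*(-587 + B) = 2*B*(-587 + B))
(j(263) + 254636)/(-75432 + 46163) = (2*263*(-587 + 263) + 254636)/(-75432 + 46163) = (2*263*(-324) + 254636)/(-29269) = (-170424 + 254636)*(-1/29269) = 84212*(-1/29269) = -84212/29269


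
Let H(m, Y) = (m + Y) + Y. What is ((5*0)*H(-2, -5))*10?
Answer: 0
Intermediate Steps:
H(m, Y) = m + 2*Y (H(m, Y) = (Y + m) + Y = m + 2*Y)
((5*0)*H(-2, -5))*10 = ((5*0)*(-2 + 2*(-5)))*10 = (0*(-2 - 10))*10 = (0*(-12))*10 = 0*10 = 0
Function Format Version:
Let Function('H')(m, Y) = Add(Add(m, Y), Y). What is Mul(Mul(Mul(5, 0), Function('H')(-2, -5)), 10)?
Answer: 0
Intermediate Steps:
Function('H')(m, Y) = Add(m, Mul(2, Y)) (Function('H')(m, Y) = Add(Add(Y, m), Y) = Add(m, Mul(2, Y)))
Mul(Mul(Mul(5, 0), Function('H')(-2, -5)), 10) = Mul(Mul(Mul(5, 0), Add(-2, Mul(2, -5))), 10) = Mul(Mul(0, Add(-2, -10)), 10) = Mul(Mul(0, -12), 10) = Mul(0, 10) = 0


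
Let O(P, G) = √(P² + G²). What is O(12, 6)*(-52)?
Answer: -312*√5 ≈ -697.65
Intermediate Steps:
O(P, G) = √(G² + P²)
O(12, 6)*(-52) = √(6² + 12²)*(-52) = √(36 + 144)*(-52) = √180*(-52) = (6*√5)*(-52) = -312*√5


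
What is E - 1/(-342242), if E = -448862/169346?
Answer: -76809629629/28978656866 ≈ -2.6506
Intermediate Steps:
E = -224431/84673 (E = -448862*1/169346 = -224431/84673 ≈ -2.6506)
E - 1/(-342242) = -224431/84673 - 1/(-342242) = -224431/84673 - 1*(-1/342242) = -224431/84673 + 1/342242 = -76809629629/28978656866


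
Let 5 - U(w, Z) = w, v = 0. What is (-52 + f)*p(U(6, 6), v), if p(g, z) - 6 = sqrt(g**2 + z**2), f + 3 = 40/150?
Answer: -5747/15 ≈ -383.13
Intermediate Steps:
U(w, Z) = 5 - w
f = -41/15 (f = -3 + 40/150 = -3 + 40*(1/150) = -3 + 4/15 = -41/15 ≈ -2.7333)
p(g, z) = 6 + sqrt(g**2 + z**2)
(-52 + f)*p(U(6, 6), v) = (-52 - 41/15)*(6 + sqrt((5 - 1*6)**2 + 0**2)) = -821*(6 + sqrt((5 - 6)**2 + 0))/15 = -821*(6 + sqrt((-1)**2 + 0))/15 = -821*(6 + sqrt(1 + 0))/15 = -821*(6 + sqrt(1))/15 = -821*(6 + 1)/15 = -821/15*7 = -5747/15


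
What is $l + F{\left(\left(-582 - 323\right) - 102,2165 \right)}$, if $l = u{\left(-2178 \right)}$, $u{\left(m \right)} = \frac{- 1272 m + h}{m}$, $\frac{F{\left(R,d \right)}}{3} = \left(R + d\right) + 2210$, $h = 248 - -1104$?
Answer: $\frac{9617372}{1089} \approx 8831.4$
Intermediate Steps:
$h = 1352$ ($h = 248 + 1104 = 1352$)
$F{\left(R,d \right)} = 6630 + 3 R + 3 d$ ($F{\left(R,d \right)} = 3 \left(\left(R + d\right) + 2210\right) = 3 \left(2210 + R + d\right) = 6630 + 3 R + 3 d$)
$u{\left(m \right)} = \frac{1352 - 1272 m}{m}$ ($u{\left(m \right)} = \frac{- 1272 m + 1352}{m} = \frac{1352 - 1272 m}{m}$)
$l = - \frac{1385884}{1089}$ ($l = -1272 + \frac{1352}{-2178} = -1272 + 1352 \left(- \frac{1}{2178}\right) = -1272 - \frac{676}{1089} = - \frac{1385884}{1089} \approx -1272.6$)
$l + F{\left(\left(-582 - 323\right) - 102,2165 \right)} = - \frac{1385884}{1089} + \left(6630 + 3 \left(\left(-582 - 323\right) - 102\right) + 3 \cdot 2165\right) = - \frac{1385884}{1089} + \left(6630 + 3 \left(-905 - 102\right) + 6495\right) = - \frac{1385884}{1089} + \left(6630 + 3 \left(-1007\right) + 6495\right) = - \frac{1385884}{1089} + \left(6630 - 3021 + 6495\right) = - \frac{1385884}{1089} + 10104 = \frac{9617372}{1089}$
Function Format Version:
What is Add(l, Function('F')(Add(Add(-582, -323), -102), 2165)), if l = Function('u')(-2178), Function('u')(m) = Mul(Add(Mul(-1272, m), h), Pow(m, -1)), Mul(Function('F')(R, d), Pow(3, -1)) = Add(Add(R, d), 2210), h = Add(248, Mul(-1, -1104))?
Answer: Rational(9617372, 1089) ≈ 8831.4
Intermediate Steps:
h = 1352 (h = Add(248, 1104) = 1352)
Function('F')(R, d) = Add(6630, Mul(3, R), Mul(3, d)) (Function('F')(R, d) = Mul(3, Add(Add(R, d), 2210)) = Mul(3, Add(2210, R, d)) = Add(6630, Mul(3, R), Mul(3, d)))
Function('u')(m) = Mul(Pow(m, -1), Add(1352, Mul(-1272, m))) (Function('u')(m) = Mul(Add(Mul(-1272, m), 1352), Pow(m, -1)) = Mul(Add(1352, Mul(-1272, m)), Pow(m, -1)) = Mul(Pow(m, -1), Add(1352, Mul(-1272, m))))
l = Rational(-1385884, 1089) (l = Add(-1272, Mul(1352, Pow(-2178, -1))) = Add(-1272, Mul(1352, Rational(-1, 2178))) = Add(-1272, Rational(-676, 1089)) = Rational(-1385884, 1089) ≈ -1272.6)
Add(l, Function('F')(Add(Add(-582, -323), -102), 2165)) = Add(Rational(-1385884, 1089), Add(6630, Mul(3, Add(Add(-582, -323), -102)), Mul(3, 2165))) = Add(Rational(-1385884, 1089), Add(6630, Mul(3, Add(-905, -102)), 6495)) = Add(Rational(-1385884, 1089), Add(6630, Mul(3, -1007), 6495)) = Add(Rational(-1385884, 1089), Add(6630, -3021, 6495)) = Add(Rational(-1385884, 1089), 10104) = Rational(9617372, 1089)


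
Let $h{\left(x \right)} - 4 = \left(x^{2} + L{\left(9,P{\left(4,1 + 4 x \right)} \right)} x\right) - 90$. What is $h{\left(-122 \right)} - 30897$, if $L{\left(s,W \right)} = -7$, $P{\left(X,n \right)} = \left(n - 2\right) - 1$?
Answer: $-15245$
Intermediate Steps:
$P{\left(X,n \right)} = -3 + n$ ($P{\left(X,n \right)} = \left(-2 + n\right) - 1 = -3 + n$)
$h{\left(x \right)} = -86 + x^{2} - 7 x$ ($h{\left(x \right)} = 4 - \left(90 - x^{2} + 7 x\right) = -86 + x^{2} - 7 x$)
$h{\left(-122 \right)} - 30897 = \left(-86 + \left(-122\right)^{2} - -854\right) - 30897 = \left(-86 + 14884 + 854\right) - 30897 = 15652 - 30897 = -15245$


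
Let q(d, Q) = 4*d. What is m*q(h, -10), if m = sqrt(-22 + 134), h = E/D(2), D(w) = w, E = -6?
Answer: -48*sqrt(7) ≈ -127.00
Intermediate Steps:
h = -3 (h = -6/2 = -6*1/2 = -3)
m = 4*sqrt(7) (m = sqrt(112) = 4*sqrt(7) ≈ 10.583)
m*q(h, -10) = (4*sqrt(7))*(4*(-3)) = (4*sqrt(7))*(-12) = -48*sqrt(7)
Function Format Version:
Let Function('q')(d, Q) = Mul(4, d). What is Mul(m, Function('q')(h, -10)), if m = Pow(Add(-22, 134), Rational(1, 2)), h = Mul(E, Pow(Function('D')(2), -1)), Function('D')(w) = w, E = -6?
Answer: Mul(-48, Pow(7, Rational(1, 2))) ≈ -127.00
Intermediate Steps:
h = -3 (h = Mul(-6, Pow(2, -1)) = Mul(-6, Rational(1, 2)) = -3)
m = Mul(4, Pow(7, Rational(1, 2))) (m = Pow(112, Rational(1, 2)) = Mul(4, Pow(7, Rational(1, 2))) ≈ 10.583)
Mul(m, Function('q')(h, -10)) = Mul(Mul(4, Pow(7, Rational(1, 2))), Mul(4, -3)) = Mul(Mul(4, Pow(7, Rational(1, 2))), -12) = Mul(-48, Pow(7, Rational(1, 2)))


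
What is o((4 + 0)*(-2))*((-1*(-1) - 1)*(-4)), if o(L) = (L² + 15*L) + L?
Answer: 0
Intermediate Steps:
o(L) = L² + 16*L
o((4 + 0)*(-2))*((-1*(-1) - 1)*(-4)) = (((4 + 0)*(-2))*(16 + (4 + 0)*(-2)))*((-1*(-1) - 1)*(-4)) = ((4*(-2))*(16 + 4*(-2)))*((1 - 1)*(-4)) = (-8*(16 - 8))*(0*(-4)) = -8*8*0 = -64*0 = 0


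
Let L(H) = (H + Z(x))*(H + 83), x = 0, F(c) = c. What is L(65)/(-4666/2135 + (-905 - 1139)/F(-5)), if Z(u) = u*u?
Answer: 10269350/434061 ≈ 23.659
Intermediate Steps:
Z(u) = u²
L(H) = H*(83 + H) (L(H) = (H + 0²)*(H + 83) = (H + 0)*(83 + H) = H*(83 + H))
L(65)/(-4666/2135 + (-905 - 1139)/F(-5)) = (65*(83 + 65))/(-4666/2135 + (-905 - 1139)/(-5)) = (65*148)/(-4666*1/2135 - 2044*(-⅕)) = 9620/(-4666/2135 + 2044/5) = 9620/(868122/2135) = 9620*(2135/868122) = 10269350/434061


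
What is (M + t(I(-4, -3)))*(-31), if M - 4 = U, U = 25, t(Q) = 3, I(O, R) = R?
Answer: -992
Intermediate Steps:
M = 29 (M = 4 + 25 = 29)
(M + t(I(-4, -3)))*(-31) = (29 + 3)*(-31) = 32*(-31) = -992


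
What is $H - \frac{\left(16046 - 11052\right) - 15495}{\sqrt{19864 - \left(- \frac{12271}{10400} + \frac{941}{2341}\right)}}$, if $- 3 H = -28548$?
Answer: $9516 + \frac{210020 \sqrt{29436978405103126}}{483635829611} \approx 9590.5$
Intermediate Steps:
$H = 9516$ ($H = \left(- \frac{1}{3}\right) \left(-28548\right) = 9516$)
$H - \frac{\left(16046 - 11052\right) - 15495}{\sqrt{19864 - \left(- \frac{12271}{10400} + \frac{941}{2341}\right)}} = 9516 - \frac{\left(16046 - 11052\right) - 15495}{\sqrt{19864 - \left(- \frac{12271}{10400} + \frac{941}{2341}\right)}} = 9516 - \frac{4994 - 15495}{\sqrt{19864 - - \frac{18940011}{24346400}}} = 9516 - - \frac{10501}{\sqrt{19864 + \left(- \frac{941}{2341} + \frac{12271}{10400}\right)}} = 9516 - - \frac{10501}{\sqrt{19864 + \frac{18940011}{24346400}}} = 9516 - - \frac{10501}{\sqrt{\frac{483635829611}{24346400}}} = 9516 - - \frac{10501}{\frac{1}{1217320} \sqrt{29436978405103126}} = 9516 - - 10501 \frac{20 \sqrt{29436978405103126}}{483635829611} = 9516 - - \frac{210020 \sqrt{29436978405103126}}{483635829611} = 9516 + \frac{210020 \sqrt{29436978405103126}}{483635829611}$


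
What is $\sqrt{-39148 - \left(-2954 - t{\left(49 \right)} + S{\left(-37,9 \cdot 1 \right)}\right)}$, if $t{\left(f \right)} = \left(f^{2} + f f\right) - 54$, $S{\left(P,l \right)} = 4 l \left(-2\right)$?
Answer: $3 i \sqrt{3486} \approx 177.13 i$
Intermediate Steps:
$S{\left(P,l \right)} = - 8 l$
$t{\left(f \right)} = -54 + 2 f^{2}$ ($t{\left(f \right)} = \left(f^{2} + f^{2}\right) - 54 = 2 f^{2} - 54 = -54 + 2 f^{2}$)
$\sqrt{-39148 - \left(-2954 - t{\left(49 \right)} + S{\left(-37,9 \cdot 1 \right)}\right)} = \sqrt{-39148 - \left(-7702 - 72 \cdot 1\right)} = \sqrt{-39148 + \left(\left(\left(-54 + 2 \cdot 2401\right) - \left(-8\right) 9\right) + 2954\right)} = \sqrt{-39148 + \left(\left(\left(-54 + 4802\right) - -72\right) + 2954\right)} = \sqrt{-39148 + \left(\left(4748 + 72\right) + 2954\right)} = \sqrt{-39148 + \left(4820 + 2954\right)} = \sqrt{-39148 + 7774} = \sqrt{-31374} = 3 i \sqrt{3486}$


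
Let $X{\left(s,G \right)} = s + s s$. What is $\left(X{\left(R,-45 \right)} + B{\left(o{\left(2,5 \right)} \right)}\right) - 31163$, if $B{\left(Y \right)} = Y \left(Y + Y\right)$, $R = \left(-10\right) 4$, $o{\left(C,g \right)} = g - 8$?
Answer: $-29585$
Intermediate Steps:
$o{\left(C,g \right)} = -8 + g$
$R = -40$
$X{\left(s,G \right)} = s + s^{2}$
$B{\left(Y \right)} = 2 Y^{2}$ ($B{\left(Y \right)} = Y 2 Y = 2 Y^{2}$)
$\left(X{\left(R,-45 \right)} + B{\left(o{\left(2,5 \right)} \right)}\right) - 31163 = \left(- 40 \left(1 - 40\right) + 2 \left(-8 + 5\right)^{2}\right) - 31163 = \left(\left(-40\right) \left(-39\right) + 2 \left(-3\right)^{2}\right) - 31163 = \left(1560 + 2 \cdot 9\right) - 31163 = \left(1560 + 18\right) - 31163 = 1578 - 31163 = -29585$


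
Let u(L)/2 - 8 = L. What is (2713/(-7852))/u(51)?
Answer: -2713/926536 ≈ -0.0029281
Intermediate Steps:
u(L) = 16 + 2*L
(2713/(-7852))/u(51) = (2713/(-7852))/(16 + 2*51) = (2713*(-1/7852))/(16 + 102) = -2713/7852/118 = -2713/7852*1/118 = -2713/926536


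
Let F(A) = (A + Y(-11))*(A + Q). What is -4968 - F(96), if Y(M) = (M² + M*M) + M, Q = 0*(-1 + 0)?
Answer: -36360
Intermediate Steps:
Q = 0 (Q = 0*(-1) = 0)
Y(M) = M + 2*M² (Y(M) = (M² + M²) + M = 2*M² + M = M + 2*M²)
F(A) = A*(231 + A) (F(A) = (A - 11*(1 + 2*(-11)))*(A + 0) = (A - 11*(1 - 22))*A = (A - 11*(-21))*A = (A + 231)*A = (231 + A)*A = A*(231 + A))
-4968 - F(96) = -4968 - 96*(231 + 96) = -4968 - 96*327 = -4968 - 1*31392 = -4968 - 31392 = -36360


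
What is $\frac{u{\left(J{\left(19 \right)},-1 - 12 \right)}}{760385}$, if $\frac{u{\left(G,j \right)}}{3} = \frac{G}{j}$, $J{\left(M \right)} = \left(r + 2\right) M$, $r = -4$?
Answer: $\frac{114}{9885005} \approx 1.1533 \cdot 10^{-5}$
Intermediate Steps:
$J{\left(M \right)} = - 2 M$ ($J{\left(M \right)} = \left(-4 + 2\right) M = - 2 M$)
$u{\left(G,j \right)} = \frac{3 G}{j}$ ($u{\left(G,j \right)} = 3 \frac{G}{j} = \frac{3 G}{j}$)
$\frac{u{\left(J{\left(19 \right)},-1 - 12 \right)}}{760385} = \frac{3 \left(\left(-2\right) 19\right) \frac{1}{-1 - 12}}{760385} = 3 \left(-38\right) \frac{1}{-1 - 12} \cdot \frac{1}{760385} = 3 \left(-38\right) \frac{1}{-13} \cdot \frac{1}{760385} = 3 \left(-38\right) \left(- \frac{1}{13}\right) \frac{1}{760385} = \frac{114}{13} \cdot \frac{1}{760385} = \frac{114}{9885005}$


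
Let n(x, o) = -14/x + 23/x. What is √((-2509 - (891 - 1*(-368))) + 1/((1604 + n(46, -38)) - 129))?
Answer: I*√17351048622094/67859 ≈ 61.384*I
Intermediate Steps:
n(x, o) = 9/x
√((-2509 - (891 - 1*(-368))) + 1/((1604 + n(46, -38)) - 129)) = √((-2509 - (891 - 1*(-368))) + 1/((1604 + 9/46) - 129)) = √((-2509 - (891 + 368)) + 1/((1604 + 9*(1/46)) - 129)) = √((-2509 - 1*1259) + 1/((1604 + 9/46) - 129)) = √((-2509 - 1259) + 1/(73793/46 - 129)) = √(-3768 + 1/(67859/46)) = √(-3768 + 46/67859) = √(-255692666/67859) = I*√17351048622094/67859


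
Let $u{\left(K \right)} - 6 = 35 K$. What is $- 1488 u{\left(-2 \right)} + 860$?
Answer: $96092$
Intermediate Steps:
$u{\left(K \right)} = 6 + 35 K$
$- 1488 u{\left(-2 \right)} + 860 = - 1488 \left(6 + 35 \left(-2\right)\right) + 860 = - 1488 \left(6 - 70\right) + 860 = \left(-1488\right) \left(-64\right) + 860 = 95232 + 860 = 96092$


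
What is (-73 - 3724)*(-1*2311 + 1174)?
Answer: 4317189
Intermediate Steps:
(-73 - 3724)*(-1*2311 + 1174) = -3797*(-2311 + 1174) = -3797*(-1137) = 4317189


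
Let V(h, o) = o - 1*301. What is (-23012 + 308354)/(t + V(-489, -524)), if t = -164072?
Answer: -285342/164897 ≈ -1.7304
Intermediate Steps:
V(h, o) = -301 + o (V(h, o) = o - 301 = -301 + o)
(-23012 + 308354)/(t + V(-489, -524)) = (-23012 + 308354)/(-164072 + (-301 - 524)) = 285342/(-164072 - 825) = 285342/(-164897) = 285342*(-1/164897) = -285342/164897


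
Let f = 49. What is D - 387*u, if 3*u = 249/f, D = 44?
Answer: -29965/49 ≈ -611.53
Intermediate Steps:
u = 83/49 (u = (249/49)/3 = (249*(1/49))/3 = (⅓)*(249/49) = 83/49 ≈ 1.6939)
D - 387*u = 44 - 387*83/49 = 44 - 32121/49 = -29965/49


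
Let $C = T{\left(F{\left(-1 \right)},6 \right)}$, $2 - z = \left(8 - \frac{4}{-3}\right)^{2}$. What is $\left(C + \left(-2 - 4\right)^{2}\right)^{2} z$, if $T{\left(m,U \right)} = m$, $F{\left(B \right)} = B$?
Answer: $- \frac{938350}{9} \approx -1.0426 \cdot 10^{5}$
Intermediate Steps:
$z = - \frac{766}{9}$ ($z = 2 - \left(8 - \frac{4}{-3}\right)^{2} = 2 - \left(8 - - \frac{4}{3}\right)^{2} = 2 - \left(8 + \frac{4}{3}\right)^{2} = 2 - \left(\frac{28}{3}\right)^{2} = 2 - \frac{784}{9} = - \frac{766}{9} \approx -85.111$)
$C = -1$
$\left(C + \left(-2 - 4\right)^{2}\right)^{2} z = \left(-1 + \left(-2 - 4\right)^{2}\right)^{2} \left(- \frac{766}{9}\right) = \left(-1 + \left(-6\right)^{2}\right)^{2} \left(- \frac{766}{9}\right) = \left(-1 + 36\right)^{2} \left(- \frac{766}{9}\right) = 35^{2} \left(- \frac{766}{9}\right) = 1225 \left(- \frac{766}{9}\right) = - \frac{938350}{9}$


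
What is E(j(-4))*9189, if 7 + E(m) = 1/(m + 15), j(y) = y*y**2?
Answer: -3161016/49 ≈ -64511.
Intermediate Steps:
j(y) = y**3
E(m) = -7 + 1/(15 + m) (E(m) = -7 + 1/(m + 15) = -7 + 1/(15 + m))
E(j(-4))*9189 = ((-104 - 7*(-4)**3)/(15 + (-4)**3))*9189 = ((-104 - 7*(-64))/(15 - 64))*9189 = ((-104 + 448)/(-49))*9189 = -1/49*344*9189 = -344/49*9189 = -3161016/49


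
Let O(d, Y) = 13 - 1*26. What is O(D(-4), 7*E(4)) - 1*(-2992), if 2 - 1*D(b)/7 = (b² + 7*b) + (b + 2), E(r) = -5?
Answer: 2979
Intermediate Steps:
D(b) = -56*b - 7*b² (D(b) = 14 - 7*((b² + 7*b) + (b + 2)) = 14 - 7*((b² + 7*b) + (2 + b)) = 14 - 7*(2 + b² + 8*b) = 14 + (-14 - 56*b - 7*b²) = -56*b - 7*b²)
O(d, Y) = -13 (O(d, Y) = 13 - 26 = -13)
O(D(-4), 7*E(4)) - 1*(-2992) = -13 - 1*(-2992) = -13 + 2992 = 2979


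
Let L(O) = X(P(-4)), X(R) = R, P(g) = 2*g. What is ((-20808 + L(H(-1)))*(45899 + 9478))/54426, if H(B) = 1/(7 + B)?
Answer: -192121272/9071 ≈ -21180.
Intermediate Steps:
L(O) = -8 (L(O) = 2*(-4) = -8)
((-20808 + L(H(-1)))*(45899 + 9478))/54426 = ((-20808 - 8)*(45899 + 9478))/54426 = -20816*55377*(1/54426) = -1152727632*1/54426 = -192121272/9071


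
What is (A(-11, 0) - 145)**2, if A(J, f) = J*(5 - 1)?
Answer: 35721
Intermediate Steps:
A(J, f) = 4*J (A(J, f) = J*4 = 4*J)
(A(-11, 0) - 145)**2 = (4*(-11) - 145)**2 = (-44 - 145)**2 = (-189)**2 = 35721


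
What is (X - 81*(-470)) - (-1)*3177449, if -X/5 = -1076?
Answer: 3220899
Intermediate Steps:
X = 5380 (X = -5*(-1076) = 5380)
(X - 81*(-470)) - (-1)*3177449 = (5380 - 81*(-470)) - (-1)*3177449 = (5380 + 38070) - 1*(-3177449) = 43450 + 3177449 = 3220899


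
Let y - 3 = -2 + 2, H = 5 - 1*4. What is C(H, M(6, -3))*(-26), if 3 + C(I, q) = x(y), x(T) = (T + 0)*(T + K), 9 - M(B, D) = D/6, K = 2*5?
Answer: -936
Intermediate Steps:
K = 10
H = 1 (H = 5 - 4 = 1)
y = 3 (y = 3 + (-2 + 2) = 3 + 0 = 3)
M(B, D) = 9 - D/6
x(T) = T*(10 + T) (x(T) = (T + 0)*(T + 10) = T*(10 + T))
C(I, q) = 36 (C(I, q) = -3 + 3*(10 + 3) = -3 + 3*13 = -3 + 39 = 36)
C(H, M(6, -3))*(-26) = 36*(-26) = -936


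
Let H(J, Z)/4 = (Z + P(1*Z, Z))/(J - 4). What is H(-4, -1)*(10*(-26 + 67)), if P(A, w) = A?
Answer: 410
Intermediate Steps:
H(J, Z) = 8*Z/(-4 + J) (H(J, Z) = 4*((Z + 1*Z)/(J - 4)) = 4*((Z + Z)/(-4 + J)) = 4*((2*Z)/(-4 + J)) = 4*(2*Z/(-4 + J)) = 8*Z/(-4 + J))
H(-4, -1)*(10*(-26 + 67)) = (8*(-1)/(-4 - 4))*(10*(-26 + 67)) = (8*(-1)/(-8))*(10*41) = (8*(-1)*(-1/8))*410 = 1*410 = 410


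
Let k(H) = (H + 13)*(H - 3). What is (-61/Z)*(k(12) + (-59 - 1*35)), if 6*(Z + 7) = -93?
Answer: 15982/45 ≈ 355.16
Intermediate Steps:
Z = -45/2 (Z = -7 + (⅙)*(-93) = -7 - 31/2 = -45/2 ≈ -22.500)
k(H) = (-3 + H)*(13 + H) (k(H) = (13 + H)*(-3 + H) = (-3 + H)*(13 + H))
(-61/Z)*(k(12) + (-59 - 1*35)) = (-61/(-45/2))*((-39 + 12² + 10*12) + (-59 - 1*35)) = (-61*(-2/45))*((-39 + 144 + 120) + (-59 - 35)) = 122*(225 - 94)/45 = (122/45)*131 = 15982/45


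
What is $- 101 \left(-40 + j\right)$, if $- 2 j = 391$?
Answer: $\frac{47571}{2} \approx 23786.0$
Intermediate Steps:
$j = - \frac{391}{2}$ ($j = \left(- \frac{1}{2}\right) 391 = - \frac{391}{2} \approx -195.5$)
$- 101 \left(-40 + j\right) = - 101 \left(-40 - \frac{391}{2}\right) = \left(-101\right) \left(- \frac{471}{2}\right) = \frac{47571}{2}$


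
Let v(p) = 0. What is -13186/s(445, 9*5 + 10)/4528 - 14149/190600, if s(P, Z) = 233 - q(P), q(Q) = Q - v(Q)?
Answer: -691805179/11435237600 ≈ -0.060498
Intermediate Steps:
q(Q) = Q (q(Q) = Q - 1*0 = Q + 0 = Q)
s(P, Z) = 233 - P
-13186/s(445, 9*5 + 10)/4528 - 14149/190600 = -13186/(233 - 1*445)/4528 - 14149/190600 = -13186/(233 - 445)*(1/4528) - 14149*1/190600 = -13186/(-212)*(1/4528) - 14149/190600 = -13186*(-1/212)*(1/4528) - 14149/190600 = (6593/106)*(1/4528) - 14149/190600 = 6593/479968 - 14149/190600 = -691805179/11435237600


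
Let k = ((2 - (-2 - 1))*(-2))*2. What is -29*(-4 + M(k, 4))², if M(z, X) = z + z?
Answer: -56144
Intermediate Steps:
k = -20 (k = ((2 - 1*(-3))*(-2))*2 = ((2 + 3)*(-2))*2 = (5*(-2))*2 = -10*2 = -20)
M(z, X) = 2*z
-29*(-4 + M(k, 4))² = -29*(-4 + 2*(-20))² = -29*(-4 - 40)² = -29*(-44)² = -29*1936 = -56144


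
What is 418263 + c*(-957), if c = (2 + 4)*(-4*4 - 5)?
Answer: 538845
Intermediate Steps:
c = -126 (c = 6*(-16 - 5) = 6*(-21) = -126)
418263 + c*(-957) = 418263 - 126*(-957) = 418263 + 120582 = 538845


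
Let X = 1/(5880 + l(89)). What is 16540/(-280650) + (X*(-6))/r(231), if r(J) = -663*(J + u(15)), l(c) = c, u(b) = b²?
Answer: -55274098847/937888556020 ≈ -0.058935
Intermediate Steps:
X = 1/5969 (X = 1/(5880 + 89) = 1/5969 ≈ 0.00016753)
r(J) = -149175 - 663*J (r(J) = -663*(J + 15²) = -663*(J + 225) = -663*(225 + J) = -149175 - 663*J)
16540/(-280650) + (X*(-6))/r(231) = 16540/(-280650) + ((1/5969)*(-6))/(-149175 - 663*231) = 16540*(-1/280650) - 6/(5969*(-149175 - 153153)) = -1654/28065 - 6/5969/(-302328) = -1654/28065 - 6/5969*(-1/302328) = -1654/28065 + 1/300765972 = -55274098847/937888556020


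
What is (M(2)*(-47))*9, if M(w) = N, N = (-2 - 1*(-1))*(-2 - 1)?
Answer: -1269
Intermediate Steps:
N = 3 (N = (-2 + 1)*(-3) = -1*(-3) = 3)
M(w) = 3
(M(2)*(-47))*9 = (3*(-47))*9 = -141*9 = -1269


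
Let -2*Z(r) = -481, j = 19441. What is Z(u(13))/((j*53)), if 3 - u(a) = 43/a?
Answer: 481/2060746 ≈ 0.00023341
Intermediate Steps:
u(a) = 3 - 43/a
Z(r) = 481/2 (Z(r) = -½*(-481) = 481/2)
Z(u(13))/((j*53)) = 481/(2*((19441*53))) = (481/2)/1030373 = (481/2)*(1/1030373) = 481/2060746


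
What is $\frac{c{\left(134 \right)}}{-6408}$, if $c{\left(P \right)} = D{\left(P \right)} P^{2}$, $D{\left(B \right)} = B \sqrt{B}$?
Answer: $- \frac{300763 \sqrt{134}}{801} \approx -4346.5$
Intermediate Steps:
$D{\left(B \right)} = B^{\frac{3}{2}}$
$c{\left(P \right)} = P^{\frac{7}{2}}$ ($c{\left(P \right)} = P^{\frac{3}{2}} P^{2} = P^{\frac{7}{2}}$)
$\frac{c{\left(134 \right)}}{-6408} = \frac{134^{\frac{7}{2}}}{-6408} = 2406104 \sqrt{134} \left(- \frac{1}{6408}\right) = - \frac{300763 \sqrt{134}}{801}$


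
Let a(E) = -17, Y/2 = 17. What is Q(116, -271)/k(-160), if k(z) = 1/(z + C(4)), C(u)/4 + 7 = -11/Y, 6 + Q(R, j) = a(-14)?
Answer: 74014/17 ≈ 4353.8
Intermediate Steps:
Y = 34 (Y = 2*17 = 34)
Q(R, j) = -23 (Q(R, j) = -6 - 17 = -23)
C(u) = -498/17 (C(u) = -28 + 4*(-11/34) = -28 - 22/17 = -498/17)
k(z) = 1/(-498/17 + z) (k(z) = 1/(z - 498/17) = 1/(-498/17 + z))
Q(116, -271)/k(-160) = -23/(17/(-498 + 17*(-160))) = -23/(17/(-498 - 2720)) = -23/(17/(-3218)) = -23/(17*(-1/3218)) = -23/(-17/3218) = -23*(-3218/17) = 74014/17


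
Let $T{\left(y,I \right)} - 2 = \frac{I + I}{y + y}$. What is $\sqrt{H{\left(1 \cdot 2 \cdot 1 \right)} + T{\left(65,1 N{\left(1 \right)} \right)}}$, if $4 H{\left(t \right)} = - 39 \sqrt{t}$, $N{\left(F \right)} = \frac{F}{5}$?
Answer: $\frac{\sqrt{33852 - 164775 \sqrt{2}}}{130} \approx 3.433 i$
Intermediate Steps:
$N{\left(F \right)} = \frac{F}{5}$ ($N{\left(F \right)} = F \frac{1}{5} = \frac{F}{5}$)
$T{\left(y,I \right)} = 2 + \frac{I}{y}$ ($T{\left(y,I \right)} = 2 + \frac{I + I}{y + y} = 2 + \frac{2 I}{2 y} = 2 + 2 I \frac{1}{2 y} = 2 + \frac{I}{y}$)
$H{\left(t \right)} = - \frac{39 \sqrt{t}}{4}$ ($H{\left(t \right)} = \frac{\left(-39\right) \sqrt{t}}{4} = - \frac{39 \sqrt{t}}{4}$)
$\sqrt{H{\left(1 \cdot 2 \cdot 1 \right)} + T{\left(65,1 N{\left(1 \right)} \right)}} = \sqrt{- \frac{39 \sqrt{1 \cdot 2 \cdot 1}}{4} + \left(2 + \frac{1 \cdot \frac{1}{5} \cdot 1}{65}\right)} = \sqrt{- \frac{39 \sqrt{2 \cdot 1}}{4} + \left(2 + 1 \cdot \frac{1}{5} \cdot \frac{1}{65}\right)} = \sqrt{- \frac{39 \sqrt{2}}{4} + \left(2 + \frac{1}{5} \cdot \frac{1}{65}\right)} = \sqrt{- \frac{39 \sqrt{2}}{4} + \left(2 + \frac{1}{325}\right)} = \sqrt{- \frac{39 \sqrt{2}}{4} + \frac{651}{325}} = \sqrt{\frac{651}{325} - \frac{39 \sqrt{2}}{4}}$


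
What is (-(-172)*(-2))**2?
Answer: 118336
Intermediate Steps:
(-(-172)*(-2))**2 = (-172*2)**2 = (-344)**2 = 118336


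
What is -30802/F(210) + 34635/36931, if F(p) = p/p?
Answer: -1137514027/36931 ≈ -30801.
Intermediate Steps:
F(p) = 1
-30802/F(210) + 34635/36931 = -30802/1 + 34635/36931 = -30802*1 + 34635*(1/36931) = -30802 + 34635/36931 = -1137514027/36931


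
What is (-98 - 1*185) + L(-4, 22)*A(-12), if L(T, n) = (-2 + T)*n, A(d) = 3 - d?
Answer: -2263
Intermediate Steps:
L(T, n) = n*(-2 + T)
(-98 - 1*185) + L(-4, 22)*A(-12) = (-98 - 1*185) + (22*(-2 - 4))*(3 - 1*(-12)) = (-98 - 185) + (22*(-6))*(3 + 12) = -283 - 132*15 = -283 - 1980 = -2263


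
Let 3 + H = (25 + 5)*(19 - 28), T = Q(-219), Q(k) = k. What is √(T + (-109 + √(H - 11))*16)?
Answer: √(-1963 + 32*I*√71) ≈ 3.0358 + 44.41*I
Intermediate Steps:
T = -219
H = -273 (H = -3 + (25 + 5)*(19 - 28) = -3 + 30*(-9) = -3 - 270 = -273)
√(T + (-109 + √(H - 11))*16) = √(-219 + (-109 + √(-273 - 11))*16) = √(-219 + (-109 + √(-284))*16) = √(-219 + (-109 + 2*I*√71)*16) = √(-219 + (-1744 + 32*I*√71)) = √(-1963 + 32*I*√71)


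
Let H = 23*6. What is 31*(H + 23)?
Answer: 4991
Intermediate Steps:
H = 138
31*(H + 23) = 31*(138 + 23) = 31*161 = 4991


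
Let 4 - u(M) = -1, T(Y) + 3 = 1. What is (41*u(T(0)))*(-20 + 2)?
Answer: -3690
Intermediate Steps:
T(Y) = -2 (T(Y) = -3 + 1 = -2)
u(M) = 5 (u(M) = 4 - 1*(-1) = 4 + 1 = 5)
(41*u(T(0)))*(-20 + 2) = (41*5)*(-20 + 2) = 205*(-18) = -3690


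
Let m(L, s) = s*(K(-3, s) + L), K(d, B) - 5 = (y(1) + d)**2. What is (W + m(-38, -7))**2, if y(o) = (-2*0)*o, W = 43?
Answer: 44521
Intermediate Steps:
y(o) = 0 (y(o) = 0*o = 0)
K(d, B) = 5 + d**2 (K(d, B) = 5 + (0 + d)**2 = 5 + d**2)
m(L, s) = s*(14 + L) (m(L, s) = s*((5 + (-3)**2) + L) = s*((5 + 9) + L) = s*(14 + L))
(W + m(-38, -7))**2 = (43 - 7*(14 - 38))**2 = (43 - 7*(-24))**2 = (43 + 168)**2 = 211**2 = 44521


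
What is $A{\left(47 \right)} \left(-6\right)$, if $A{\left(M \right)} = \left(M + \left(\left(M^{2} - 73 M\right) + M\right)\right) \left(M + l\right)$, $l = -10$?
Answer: $250416$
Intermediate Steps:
$A{\left(M \right)} = \left(-10 + M\right) \left(M^{2} - 71 M\right)$ ($A{\left(M \right)} = \left(M + \left(\left(M^{2} - 73 M\right) + M\right)\right) \left(M - 10\right) = \left(M + \left(M^{2} - 72 M\right)\right) \left(-10 + M\right) = \left(M^{2} - 71 M\right) \left(-10 + M\right) = \left(-10 + M\right) \left(M^{2} - 71 M\right)$)
$A{\left(47 \right)} \left(-6\right) = 47 \left(710 + 47^{2} - 3807\right) \left(-6\right) = 47 \left(710 + 2209 - 3807\right) \left(-6\right) = 47 \left(-888\right) \left(-6\right) = \left(-41736\right) \left(-6\right) = 250416$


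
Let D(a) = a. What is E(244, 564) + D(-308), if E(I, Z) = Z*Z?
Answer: 317788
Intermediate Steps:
E(I, Z) = Z²
E(244, 564) + D(-308) = 564² - 308 = 318096 - 308 = 317788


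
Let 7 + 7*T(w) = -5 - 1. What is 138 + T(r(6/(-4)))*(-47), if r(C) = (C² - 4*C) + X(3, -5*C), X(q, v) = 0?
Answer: 1577/7 ≈ 225.29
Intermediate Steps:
r(C) = C² - 4*C (r(C) = (C² - 4*C) + 0 = C² - 4*C)
T(w) = -13/7 (T(w) = -1 + (-5 - 1)/7 = -1 + (⅐)*(-6) = -1 - 6/7 = -13/7)
138 + T(r(6/(-4)))*(-47) = 138 - 13/7*(-47) = 138 + 611/7 = 1577/7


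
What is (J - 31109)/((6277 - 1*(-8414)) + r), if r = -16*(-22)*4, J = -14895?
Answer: -46004/16099 ≈ -2.8576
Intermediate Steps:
r = 1408 (r = 352*4 = 1408)
(J - 31109)/((6277 - 1*(-8414)) + r) = (-14895 - 31109)/((6277 - 1*(-8414)) + 1408) = -46004/((6277 + 8414) + 1408) = -46004/(14691 + 1408) = -46004/16099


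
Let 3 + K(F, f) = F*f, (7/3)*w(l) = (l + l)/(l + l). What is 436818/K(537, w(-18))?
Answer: 509621/265 ≈ 1923.1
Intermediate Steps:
w(l) = 3/7 (w(l) = 3*((l + l)/(l + l))/7 = 3*((2*l)/((2*l)))/7 = 3*((2*l)*(1/(2*l)))/7 = (3/7)*1 = 3/7)
K(F, f) = -3 + F*f
436818/K(537, w(-18)) = 436818/(-3 + 537*(3/7)) = 436818/(-3 + 1611/7) = 436818/(1590/7) = 436818*(7/1590) = 509621/265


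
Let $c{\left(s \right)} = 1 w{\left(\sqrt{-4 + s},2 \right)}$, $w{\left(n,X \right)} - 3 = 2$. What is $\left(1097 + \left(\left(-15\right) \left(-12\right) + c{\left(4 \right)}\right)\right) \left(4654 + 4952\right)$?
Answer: $12314892$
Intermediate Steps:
$w{\left(n,X \right)} = 5$ ($w{\left(n,X \right)} = 3 + 2 = 5$)
$c{\left(s \right)} = 5$ ($c{\left(s \right)} = 1 \cdot 5 = 5$)
$\left(1097 + \left(\left(-15\right) \left(-12\right) + c{\left(4 \right)}\right)\right) \left(4654 + 4952\right) = \left(1097 + \left(\left(-15\right) \left(-12\right) + 5\right)\right) \left(4654 + 4952\right) = \left(1097 + \left(180 + 5\right)\right) 9606 = \left(1097 + 185\right) 9606 = 1282 \cdot 9606 = 12314892$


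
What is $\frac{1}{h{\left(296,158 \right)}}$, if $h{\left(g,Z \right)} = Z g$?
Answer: $\frac{1}{46768} \approx 2.1382 \cdot 10^{-5}$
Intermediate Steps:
$\frac{1}{h{\left(296,158 \right)}} = \frac{1}{158 \cdot 296} = \frac{1}{46768}$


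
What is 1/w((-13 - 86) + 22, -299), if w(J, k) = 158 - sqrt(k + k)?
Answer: 79/12781 + I*sqrt(598)/25562 ≈ 0.006181 + 0.00095666*I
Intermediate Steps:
w(J, k) = 158 - sqrt(2)*sqrt(k) (w(J, k) = 158 - sqrt(2*k) = 158 - sqrt(2)*sqrt(k))
1/w((-13 - 86) + 22, -299) = 1/(158 - sqrt(2)*sqrt(-299)) = 1/(158 - sqrt(2)*I*sqrt(299)) = 1/(158 - I*sqrt(598))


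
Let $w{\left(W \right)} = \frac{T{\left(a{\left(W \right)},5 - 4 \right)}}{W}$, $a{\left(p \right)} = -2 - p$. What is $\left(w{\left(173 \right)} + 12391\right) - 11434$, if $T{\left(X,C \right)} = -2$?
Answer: $\frac{165559}{173} \approx 956.99$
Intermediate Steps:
$w{\left(W \right)} = - \frac{2}{W}$
$\left(w{\left(173 \right)} + 12391\right) - 11434 = \left(- \frac{2}{173} + 12391\right) - 11434 = \frac{2143641}{173} - 11434 = \frac{165559}{173}$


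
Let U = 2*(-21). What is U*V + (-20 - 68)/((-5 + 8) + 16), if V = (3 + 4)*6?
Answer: -33604/19 ≈ -1768.6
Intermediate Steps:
V = 42 (V = 7*6 = 42)
U = -42
U*V + (-20 - 68)/((-5 + 8) + 16) = -42*42 + (-20 - 68)/((-5 + 8) + 16) = -1764 - 88/(3 + 16) = -1764 - 88/19 = -33604/19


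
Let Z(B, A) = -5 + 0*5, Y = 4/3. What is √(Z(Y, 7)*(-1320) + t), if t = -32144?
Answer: 2*I*√6386 ≈ 159.82*I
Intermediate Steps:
Y = 4/3 (Y = 4*(⅓) = 4/3 ≈ 1.3333)
Z(B, A) = -5 (Z(B, A) = -5 + 0 = -5)
√(Z(Y, 7)*(-1320) + t) = √(-5*(-1320) - 32144) = √(6600 - 32144) = √(-25544) = 2*I*√6386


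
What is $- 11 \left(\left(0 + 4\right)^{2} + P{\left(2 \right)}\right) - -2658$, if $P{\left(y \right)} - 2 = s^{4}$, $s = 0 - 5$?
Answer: $-4415$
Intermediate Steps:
$s = -5$
$P{\left(y \right)} = 627$ ($P{\left(y \right)} = 2 + \left(-5\right)^{4} = 2 + 625 = 627$)
$- 11 \left(\left(0 + 4\right)^{2} + P{\left(2 \right)}\right) - -2658 = - 11 \left(\left(0 + 4\right)^{2} + 627\right) - -2658 = - 11 \left(4^{2} + 627\right) + 2658 = - 11 \left(16 + 627\right) + 2658 = \left(-11\right) 643 + 2658 = -7073 + 2658 = -4415$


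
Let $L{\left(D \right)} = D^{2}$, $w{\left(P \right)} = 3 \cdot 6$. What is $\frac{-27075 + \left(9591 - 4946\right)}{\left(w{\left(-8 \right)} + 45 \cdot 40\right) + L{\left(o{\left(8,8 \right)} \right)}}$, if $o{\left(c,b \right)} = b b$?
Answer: $- \frac{11215}{2957} \approx -3.7927$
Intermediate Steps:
$w{\left(P \right)} = 18$
$o{\left(c,b \right)} = b^{2}$
$\frac{-27075 + \left(9591 - 4946\right)}{\left(w{\left(-8 \right)} + 45 \cdot 40\right) + L{\left(o{\left(8,8 \right)} \right)}} = \frac{-27075 + \left(9591 - 4946\right)}{\left(18 + 45 \cdot 40\right) + \left(8^{2}\right)^{2}} = \frac{-27075 + \left(9591 - 4946\right)}{\left(18 + 1800\right) + 64^{2}} = \frac{-27075 + 4645}{1818 + 4096} = - \frac{22430}{5914} = \left(-22430\right) \frac{1}{5914} = - \frac{11215}{2957}$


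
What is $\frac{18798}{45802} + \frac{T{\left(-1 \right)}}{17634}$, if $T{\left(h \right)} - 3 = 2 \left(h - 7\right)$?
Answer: $\frac{165444253}{403836234} \approx 0.40968$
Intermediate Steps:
$T{\left(h \right)} = -11 + 2 h$ ($T{\left(h \right)} = 3 + 2 \left(h - 7\right) = 3 + 2 \left(-7 + h\right) = 3 + \left(-14 + 2 h\right) = -11 + 2 h$)
$\frac{18798}{45802} + \frac{T{\left(-1 \right)}}{17634} = \frac{18798}{45802} + \frac{-11 + 2 \left(-1\right)}{17634} = 18798 \cdot \frac{1}{45802} + \left(-11 - 2\right) \frac{1}{17634} = \frac{9399}{22901} - \frac{13}{17634} = \frac{165444253}{403836234}$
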